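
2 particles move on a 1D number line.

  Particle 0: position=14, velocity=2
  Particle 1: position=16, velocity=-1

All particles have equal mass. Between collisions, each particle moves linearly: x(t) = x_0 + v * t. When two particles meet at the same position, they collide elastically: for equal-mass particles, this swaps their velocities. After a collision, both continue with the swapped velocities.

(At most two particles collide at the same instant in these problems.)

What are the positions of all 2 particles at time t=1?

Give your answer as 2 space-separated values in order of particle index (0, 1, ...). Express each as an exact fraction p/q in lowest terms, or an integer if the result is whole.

Answer: 15 16

Derivation:
Collision at t=2/3: particles 0 and 1 swap velocities; positions: p0=46/3 p1=46/3; velocities now: v0=-1 v1=2
Advance to t=1 (no further collisions before then); velocities: v0=-1 v1=2; positions = 15 16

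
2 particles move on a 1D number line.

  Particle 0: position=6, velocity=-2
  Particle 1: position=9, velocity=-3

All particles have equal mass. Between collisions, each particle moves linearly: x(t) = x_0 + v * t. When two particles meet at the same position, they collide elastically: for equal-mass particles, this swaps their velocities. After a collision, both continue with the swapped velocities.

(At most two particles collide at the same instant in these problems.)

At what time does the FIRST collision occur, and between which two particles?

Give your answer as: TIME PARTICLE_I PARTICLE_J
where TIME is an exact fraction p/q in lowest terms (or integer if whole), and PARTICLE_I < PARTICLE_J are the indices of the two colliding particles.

Pair (0,1): pos 6,9 vel -2,-3 -> gap=3, closing at 1/unit, collide at t=3
Earliest collision: t=3 between 0 and 1

Answer: 3 0 1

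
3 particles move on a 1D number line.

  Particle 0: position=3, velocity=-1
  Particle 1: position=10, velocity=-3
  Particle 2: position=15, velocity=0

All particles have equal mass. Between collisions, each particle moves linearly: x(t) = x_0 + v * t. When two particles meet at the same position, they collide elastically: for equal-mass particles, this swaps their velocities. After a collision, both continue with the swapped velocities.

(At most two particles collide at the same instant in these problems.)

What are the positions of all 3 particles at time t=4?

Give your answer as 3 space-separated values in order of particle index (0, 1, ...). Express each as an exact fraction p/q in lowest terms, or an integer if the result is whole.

Answer: -2 -1 15

Derivation:
Collision at t=7/2: particles 0 and 1 swap velocities; positions: p0=-1/2 p1=-1/2 p2=15; velocities now: v0=-3 v1=-1 v2=0
Advance to t=4 (no further collisions before then); velocities: v0=-3 v1=-1 v2=0; positions = -2 -1 15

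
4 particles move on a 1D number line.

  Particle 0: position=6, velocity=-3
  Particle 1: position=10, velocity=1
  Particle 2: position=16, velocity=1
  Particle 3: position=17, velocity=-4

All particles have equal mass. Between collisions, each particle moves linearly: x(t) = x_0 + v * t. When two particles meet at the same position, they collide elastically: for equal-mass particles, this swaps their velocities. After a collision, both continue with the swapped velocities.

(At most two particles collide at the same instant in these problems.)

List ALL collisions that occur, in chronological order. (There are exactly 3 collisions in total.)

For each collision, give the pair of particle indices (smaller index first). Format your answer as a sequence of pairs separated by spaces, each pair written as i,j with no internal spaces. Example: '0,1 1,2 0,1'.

Answer: 2,3 1,2 0,1

Derivation:
Collision at t=1/5: particles 2 and 3 swap velocities; positions: p0=27/5 p1=51/5 p2=81/5 p3=81/5; velocities now: v0=-3 v1=1 v2=-4 v3=1
Collision at t=7/5: particles 1 and 2 swap velocities; positions: p0=9/5 p1=57/5 p2=57/5 p3=87/5; velocities now: v0=-3 v1=-4 v2=1 v3=1
Collision at t=11: particles 0 and 1 swap velocities; positions: p0=-27 p1=-27 p2=21 p3=27; velocities now: v0=-4 v1=-3 v2=1 v3=1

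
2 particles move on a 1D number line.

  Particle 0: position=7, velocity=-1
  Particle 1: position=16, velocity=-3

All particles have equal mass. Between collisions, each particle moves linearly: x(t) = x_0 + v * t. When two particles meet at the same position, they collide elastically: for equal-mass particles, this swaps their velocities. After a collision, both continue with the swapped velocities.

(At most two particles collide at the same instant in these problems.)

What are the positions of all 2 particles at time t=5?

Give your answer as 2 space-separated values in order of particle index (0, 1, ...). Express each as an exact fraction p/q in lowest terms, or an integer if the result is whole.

Answer: 1 2

Derivation:
Collision at t=9/2: particles 0 and 1 swap velocities; positions: p0=5/2 p1=5/2; velocities now: v0=-3 v1=-1
Advance to t=5 (no further collisions before then); velocities: v0=-3 v1=-1; positions = 1 2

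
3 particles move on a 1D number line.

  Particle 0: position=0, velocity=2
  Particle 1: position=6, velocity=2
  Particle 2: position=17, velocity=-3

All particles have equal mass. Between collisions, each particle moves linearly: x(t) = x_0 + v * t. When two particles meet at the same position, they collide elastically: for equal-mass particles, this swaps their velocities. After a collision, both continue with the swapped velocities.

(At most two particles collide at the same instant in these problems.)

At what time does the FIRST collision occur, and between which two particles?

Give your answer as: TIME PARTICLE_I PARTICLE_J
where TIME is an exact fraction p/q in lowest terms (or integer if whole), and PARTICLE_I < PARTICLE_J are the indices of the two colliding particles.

Pair (0,1): pos 0,6 vel 2,2 -> not approaching (rel speed 0 <= 0)
Pair (1,2): pos 6,17 vel 2,-3 -> gap=11, closing at 5/unit, collide at t=11/5
Earliest collision: t=11/5 between 1 and 2

Answer: 11/5 1 2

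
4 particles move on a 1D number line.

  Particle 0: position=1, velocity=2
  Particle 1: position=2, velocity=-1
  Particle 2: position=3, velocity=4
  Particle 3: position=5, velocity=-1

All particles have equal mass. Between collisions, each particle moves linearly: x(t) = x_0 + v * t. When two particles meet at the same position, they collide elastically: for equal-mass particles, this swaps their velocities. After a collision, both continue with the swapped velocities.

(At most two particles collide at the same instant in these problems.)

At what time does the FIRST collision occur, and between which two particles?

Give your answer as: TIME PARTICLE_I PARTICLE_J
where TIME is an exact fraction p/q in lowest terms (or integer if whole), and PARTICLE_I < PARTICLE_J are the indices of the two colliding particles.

Answer: 1/3 0 1

Derivation:
Pair (0,1): pos 1,2 vel 2,-1 -> gap=1, closing at 3/unit, collide at t=1/3
Pair (1,2): pos 2,3 vel -1,4 -> not approaching (rel speed -5 <= 0)
Pair (2,3): pos 3,5 vel 4,-1 -> gap=2, closing at 5/unit, collide at t=2/5
Earliest collision: t=1/3 between 0 and 1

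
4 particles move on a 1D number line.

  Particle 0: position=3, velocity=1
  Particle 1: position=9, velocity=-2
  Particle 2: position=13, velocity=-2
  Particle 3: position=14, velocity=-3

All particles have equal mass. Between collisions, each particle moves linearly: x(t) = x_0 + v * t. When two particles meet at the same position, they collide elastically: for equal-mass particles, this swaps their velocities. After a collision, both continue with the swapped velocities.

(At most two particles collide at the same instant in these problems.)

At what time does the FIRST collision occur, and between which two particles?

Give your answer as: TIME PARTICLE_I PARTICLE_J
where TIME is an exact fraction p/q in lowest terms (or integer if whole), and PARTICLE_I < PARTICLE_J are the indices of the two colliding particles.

Answer: 1 2 3

Derivation:
Pair (0,1): pos 3,9 vel 1,-2 -> gap=6, closing at 3/unit, collide at t=2
Pair (1,2): pos 9,13 vel -2,-2 -> not approaching (rel speed 0 <= 0)
Pair (2,3): pos 13,14 vel -2,-3 -> gap=1, closing at 1/unit, collide at t=1
Earliest collision: t=1 between 2 and 3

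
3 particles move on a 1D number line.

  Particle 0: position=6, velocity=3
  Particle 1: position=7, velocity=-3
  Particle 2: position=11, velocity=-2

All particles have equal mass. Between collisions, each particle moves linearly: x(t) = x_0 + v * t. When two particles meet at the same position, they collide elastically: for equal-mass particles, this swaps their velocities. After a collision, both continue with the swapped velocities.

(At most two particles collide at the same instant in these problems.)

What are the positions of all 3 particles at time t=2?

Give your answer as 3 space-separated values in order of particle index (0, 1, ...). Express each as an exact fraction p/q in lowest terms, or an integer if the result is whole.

Collision at t=1/6: particles 0 and 1 swap velocities; positions: p0=13/2 p1=13/2 p2=32/3; velocities now: v0=-3 v1=3 v2=-2
Collision at t=1: particles 1 and 2 swap velocities; positions: p0=4 p1=9 p2=9; velocities now: v0=-3 v1=-2 v2=3
Advance to t=2 (no further collisions before then); velocities: v0=-3 v1=-2 v2=3; positions = 1 7 12

Answer: 1 7 12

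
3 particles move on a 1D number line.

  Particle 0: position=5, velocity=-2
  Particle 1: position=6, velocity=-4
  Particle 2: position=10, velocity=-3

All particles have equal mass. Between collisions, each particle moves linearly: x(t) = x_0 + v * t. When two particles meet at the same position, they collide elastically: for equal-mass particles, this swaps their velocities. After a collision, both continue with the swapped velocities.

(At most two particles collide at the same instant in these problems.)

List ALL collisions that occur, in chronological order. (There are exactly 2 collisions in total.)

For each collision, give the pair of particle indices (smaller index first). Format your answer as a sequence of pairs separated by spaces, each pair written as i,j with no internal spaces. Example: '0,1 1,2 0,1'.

Answer: 0,1 1,2

Derivation:
Collision at t=1/2: particles 0 and 1 swap velocities; positions: p0=4 p1=4 p2=17/2; velocities now: v0=-4 v1=-2 v2=-3
Collision at t=5: particles 1 and 2 swap velocities; positions: p0=-14 p1=-5 p2=-5; velocities now: v0=-4 v1=-3 v2=-2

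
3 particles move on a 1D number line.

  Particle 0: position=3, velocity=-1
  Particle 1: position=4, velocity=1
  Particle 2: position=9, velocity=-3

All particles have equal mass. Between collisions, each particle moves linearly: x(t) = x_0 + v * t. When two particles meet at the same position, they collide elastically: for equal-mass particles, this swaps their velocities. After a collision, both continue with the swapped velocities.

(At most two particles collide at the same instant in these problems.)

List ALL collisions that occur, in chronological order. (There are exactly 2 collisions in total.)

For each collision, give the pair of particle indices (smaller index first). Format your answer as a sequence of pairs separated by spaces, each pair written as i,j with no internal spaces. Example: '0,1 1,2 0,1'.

Collision at t=5/4: particles 1 and 2 swap velocities; positions: p0=7/4 p1=21/4 p2=21/4; velocities now: v0=-1 v1=-3 v2=1
Collision at t=3: particles 0 and 1 swap velocities; positions: p0=0 p1=0 p2=7; velocities now: v0=-3 v1=-1 v2=1

Answer: 1,2 0,1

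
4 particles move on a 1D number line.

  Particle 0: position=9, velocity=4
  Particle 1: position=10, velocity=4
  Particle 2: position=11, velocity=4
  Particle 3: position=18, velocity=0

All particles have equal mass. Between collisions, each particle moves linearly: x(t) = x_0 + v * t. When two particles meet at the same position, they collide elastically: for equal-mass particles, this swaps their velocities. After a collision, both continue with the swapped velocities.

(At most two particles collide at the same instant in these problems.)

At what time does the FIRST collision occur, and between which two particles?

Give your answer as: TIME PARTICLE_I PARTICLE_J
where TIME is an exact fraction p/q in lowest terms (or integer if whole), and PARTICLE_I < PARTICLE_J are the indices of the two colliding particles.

Answer: 7/4 2 3

Derivation:
Pair (0,1): pos 9,10 vel 4,4 -> not approaching (rel speed 0 <= 0)
Pair (1,2): pos 10,11 vel 4,4 -> not approaching (rel speed 0 <= 0)
Pair (2,3): pos 11,18 vel 4,0 -> gap=7, closing at 4/unit, collide at t=7/4
Earliest collision: t=7/4 between 2 and 3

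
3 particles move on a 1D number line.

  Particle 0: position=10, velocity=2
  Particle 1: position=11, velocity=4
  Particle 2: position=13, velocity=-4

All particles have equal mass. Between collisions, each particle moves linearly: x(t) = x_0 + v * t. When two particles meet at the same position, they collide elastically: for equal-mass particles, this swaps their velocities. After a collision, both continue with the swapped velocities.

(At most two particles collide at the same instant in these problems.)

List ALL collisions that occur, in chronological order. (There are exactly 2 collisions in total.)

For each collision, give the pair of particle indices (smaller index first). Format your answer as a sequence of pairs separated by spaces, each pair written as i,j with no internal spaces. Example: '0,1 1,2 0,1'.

Answer: 1,2 0,1

Derivation:
Collision at t=1/4: particles 1 and 2 swap velocities; positions: p0=21/2 p1=12 p2=12; velocities now: v0=2 v1=-4 v2=4
Collision at t=1/2: particles 0 and 1 swap velocities; positions: p0=11 p1=11 p2=13; velocities now: v0=-4 v1=2 v2=4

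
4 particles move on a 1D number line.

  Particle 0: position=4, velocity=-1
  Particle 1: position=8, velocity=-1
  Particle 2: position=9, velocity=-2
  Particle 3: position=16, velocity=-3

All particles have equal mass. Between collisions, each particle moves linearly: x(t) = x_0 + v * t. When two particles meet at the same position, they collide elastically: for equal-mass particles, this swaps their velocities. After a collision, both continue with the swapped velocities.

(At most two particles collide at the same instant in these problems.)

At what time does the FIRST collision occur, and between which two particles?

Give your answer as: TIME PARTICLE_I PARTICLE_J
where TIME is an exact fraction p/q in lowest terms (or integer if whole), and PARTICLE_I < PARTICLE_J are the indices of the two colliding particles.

Answer: 1 1 2

Derivation:
Pair (0,1): pos 4,8 vel -1,-1 -> not approaching (rel speed 0 <= 0)
Pair (1,2): pos 8,9 vel -1,-2 -> gap=1, closing at 1/unit, collide at t=1
Pair (2,3): pos 9,16 vel -2,-3 -> gap=7, closing at 1/unit, collide at t=7
Earliest collision: t=1 between 1 and 2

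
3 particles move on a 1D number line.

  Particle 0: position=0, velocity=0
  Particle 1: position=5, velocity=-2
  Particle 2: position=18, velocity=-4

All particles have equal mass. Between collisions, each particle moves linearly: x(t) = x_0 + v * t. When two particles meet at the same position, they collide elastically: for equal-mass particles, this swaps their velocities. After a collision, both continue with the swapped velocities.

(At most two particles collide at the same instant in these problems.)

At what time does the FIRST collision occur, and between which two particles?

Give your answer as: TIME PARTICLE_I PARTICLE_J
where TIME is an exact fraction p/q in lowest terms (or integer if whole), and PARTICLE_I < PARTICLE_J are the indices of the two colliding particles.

Pair (0,1): pos 0,5 vel 0,-2 -> gap=5, closing at 2/unit, collide at t=5/2
Pair (1,2): pos 5,18 vel -2,-4 -> gap=13, closing at 2/unit, collide at t=13/2
Earliest collision: t=5/2 between 0 and 1

Answer: 5/2 0 1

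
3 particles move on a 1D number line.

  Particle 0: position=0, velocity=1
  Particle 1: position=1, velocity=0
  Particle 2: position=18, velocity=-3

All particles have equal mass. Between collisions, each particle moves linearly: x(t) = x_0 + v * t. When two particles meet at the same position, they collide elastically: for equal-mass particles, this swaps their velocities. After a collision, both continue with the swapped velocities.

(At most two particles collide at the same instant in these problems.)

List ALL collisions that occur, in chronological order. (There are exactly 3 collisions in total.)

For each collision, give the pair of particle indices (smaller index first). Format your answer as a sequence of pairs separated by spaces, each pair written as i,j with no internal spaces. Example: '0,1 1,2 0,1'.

Collision at t=1: particles 0 and 1 swap velocities; positions: p0=1 p1=1 p2=15; velocities now: v0=0 v1=1 v2=-3
Collision at t=9/2: particles 1 and 2 swap velocities; positions: p0=1 p1=9/2 p2=9/2; velocities now: v0=0 v1=-3 v2=1
Collision at t=17/3: particles 0 and 1 swap velocities; positions: p0=1 p1=1 p2=17/3; velocities now: v0=-3 v1=0 v2=1

Answer: 0,1 1,2 0,1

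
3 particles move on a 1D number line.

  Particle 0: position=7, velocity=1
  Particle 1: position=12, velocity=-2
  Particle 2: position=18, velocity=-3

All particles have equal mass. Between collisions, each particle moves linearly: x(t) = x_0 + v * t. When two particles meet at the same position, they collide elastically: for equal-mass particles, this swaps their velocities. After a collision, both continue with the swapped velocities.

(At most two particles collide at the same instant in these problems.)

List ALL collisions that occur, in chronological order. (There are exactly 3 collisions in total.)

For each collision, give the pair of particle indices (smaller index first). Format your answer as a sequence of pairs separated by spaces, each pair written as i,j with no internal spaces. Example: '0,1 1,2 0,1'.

Answer: 0,1 1,2 0,1

Derivation:
Collision at t=5/3: particles 0 and 1 swap velocities; positions: p0=26/3 p1=26/3 p2=13; velocities now: v0=-2 v1=1 v2=-3
Collision at t=11/4: particles 1 and 2 swap velocities; positions: p0=13/2 p1=39/4 p2=39/4; velocities now: v0=-2 v1=-3 v2=1
Collision at t=6: particles 0 and 1 swap velocities; positions: p0=0 p1=0 p2=13; velocities now: v0=-3 v1=-2 v2=1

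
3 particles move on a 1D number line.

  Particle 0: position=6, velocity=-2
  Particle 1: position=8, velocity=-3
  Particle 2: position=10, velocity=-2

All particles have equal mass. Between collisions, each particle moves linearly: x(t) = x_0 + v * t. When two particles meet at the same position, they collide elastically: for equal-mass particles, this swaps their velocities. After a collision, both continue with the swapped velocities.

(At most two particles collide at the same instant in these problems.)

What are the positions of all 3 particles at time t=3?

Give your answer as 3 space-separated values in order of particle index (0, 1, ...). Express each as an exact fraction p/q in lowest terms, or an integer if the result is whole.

Answer: -1 0 4

Derivation:
Collision at t=2: particles 0 and 1 swap velocities; positions: p0=2 p1=2 p2=6; velocities now: v0=-3 v1=-2 v2=-2
Advance to t=3 (no further collisions before then); velocities: v0=-3 v1=-2 v2=-2; positions = -1 0 4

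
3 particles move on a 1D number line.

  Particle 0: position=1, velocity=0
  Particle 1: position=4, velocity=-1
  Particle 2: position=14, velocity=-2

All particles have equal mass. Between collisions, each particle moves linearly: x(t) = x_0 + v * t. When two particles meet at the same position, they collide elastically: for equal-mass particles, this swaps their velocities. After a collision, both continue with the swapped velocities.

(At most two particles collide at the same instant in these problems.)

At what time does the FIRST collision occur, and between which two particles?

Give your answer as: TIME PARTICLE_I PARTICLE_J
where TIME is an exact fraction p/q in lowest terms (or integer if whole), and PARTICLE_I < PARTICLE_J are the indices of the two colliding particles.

Answer: 3 0 1

Derivation:
Pair (0,1): pos 1,4 vel 0,-1 -> gap=3, closing at 1/unit, collide at t=3
Pair (1,2): pos 4,14 vel -1,-2 -> gap=10, closing at 1/unit, collide at t=10
Earliest collision: t=3 between 0 and 1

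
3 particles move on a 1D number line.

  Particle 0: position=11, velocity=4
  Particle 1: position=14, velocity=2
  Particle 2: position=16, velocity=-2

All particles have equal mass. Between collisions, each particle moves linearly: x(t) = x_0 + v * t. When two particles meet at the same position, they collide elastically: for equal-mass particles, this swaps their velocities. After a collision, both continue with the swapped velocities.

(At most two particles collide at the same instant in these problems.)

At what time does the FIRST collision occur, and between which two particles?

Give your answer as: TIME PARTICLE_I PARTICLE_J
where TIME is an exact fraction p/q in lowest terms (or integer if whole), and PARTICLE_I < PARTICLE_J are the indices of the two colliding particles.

Answer: 1/2 1 2

Derivation:
Pair (0,1): pos 11,14 vel 4,2 -> gap=3, closing at 2/unit, collide at t=3/2
Pair (1,2): pos 14,16 vel 2,-2 -> gap=2, closing at 4/unit, collide at t=1/2
Earliest collision: t=1/2 between 1 and 2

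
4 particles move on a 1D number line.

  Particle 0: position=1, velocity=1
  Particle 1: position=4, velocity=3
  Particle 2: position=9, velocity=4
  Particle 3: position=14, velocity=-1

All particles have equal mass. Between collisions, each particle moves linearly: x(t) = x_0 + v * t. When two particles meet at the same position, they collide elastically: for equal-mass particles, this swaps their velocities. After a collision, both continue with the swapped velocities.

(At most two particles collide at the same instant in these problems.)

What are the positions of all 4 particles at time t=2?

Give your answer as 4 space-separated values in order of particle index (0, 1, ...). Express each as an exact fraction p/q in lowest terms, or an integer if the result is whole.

Collision at t=1: particles 2 and 3 swap velocities; positions: p0=2 p1=7 p2=13 p3=13; velocities now: v0=1 v1=3 v2=-1 v3=4
Advance to t=2 (no further collisions before then); velocities: v0=1 v1=3 v2=-1 v3=4; positions = 3 10 12 17

Answer: 3 10 12 17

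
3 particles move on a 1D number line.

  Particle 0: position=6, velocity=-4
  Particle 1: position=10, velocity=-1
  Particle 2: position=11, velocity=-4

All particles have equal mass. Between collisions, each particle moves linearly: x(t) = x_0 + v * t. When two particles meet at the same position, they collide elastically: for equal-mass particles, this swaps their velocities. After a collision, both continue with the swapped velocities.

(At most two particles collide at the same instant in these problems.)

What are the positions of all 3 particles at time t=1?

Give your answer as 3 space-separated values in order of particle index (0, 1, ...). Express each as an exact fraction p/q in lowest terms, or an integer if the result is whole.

Collision at t=1/3: particles 1 and 2 swap velocities; positions: p0=14/3 p1=29/3 p2=29/3; velocities now: v0=-4 v1=-4 v2=-1
Advance to t=1 (no further collisions before then); velocities: v0=-4 v1=-4 v2=-1; positions = 2 7 9

Answer: 2 7 9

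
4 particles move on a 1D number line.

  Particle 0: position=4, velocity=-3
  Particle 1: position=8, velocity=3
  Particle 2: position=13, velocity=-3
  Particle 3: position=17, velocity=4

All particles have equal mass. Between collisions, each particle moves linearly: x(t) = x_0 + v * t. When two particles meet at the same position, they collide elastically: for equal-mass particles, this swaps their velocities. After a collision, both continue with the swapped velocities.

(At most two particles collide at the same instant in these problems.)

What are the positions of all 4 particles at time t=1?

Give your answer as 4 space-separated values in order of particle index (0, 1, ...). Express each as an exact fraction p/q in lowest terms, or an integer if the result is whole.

Collision at t=5/6: particles 1 and 2 swap velocities; positions: p0=3/2 p1=21/2 p2=21/2 p3=61/3; velocities now: v0=-3 v1=-3 v2=3 v3=4
Advance to t=1 (no further collisions before then); velocities: v0=-3 v1=-3 v2=3 v3=4; positions = 1 10 11 21

Answer: 1 10 11 21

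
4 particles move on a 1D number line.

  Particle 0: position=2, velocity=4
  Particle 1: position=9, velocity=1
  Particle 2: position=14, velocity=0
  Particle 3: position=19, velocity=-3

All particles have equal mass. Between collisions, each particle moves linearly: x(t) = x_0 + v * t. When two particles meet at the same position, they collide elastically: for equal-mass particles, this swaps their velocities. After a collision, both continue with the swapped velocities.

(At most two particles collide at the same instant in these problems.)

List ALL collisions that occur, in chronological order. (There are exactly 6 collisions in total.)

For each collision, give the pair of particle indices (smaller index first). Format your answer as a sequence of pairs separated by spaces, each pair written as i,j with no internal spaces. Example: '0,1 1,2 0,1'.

Collision at t=5/3: particles 2 and 3 swap velocities; positions: p0=26/3 p1=32/3 p2=14 p3=14; velocities now: v0=4 v1=1 v2=-3 v3=0
Collision at t=7/3: particles 0 and 1 swap velocities; positions: p0=34/3 p1=34/3 p2=12 p3=14; velocities now: v0=1 v1=4 v2=-3 v3=0
Collision at t=17/7: particles 1 and 2 swap velocities; positions: p0=80/7 p1=82/7 p2=82/7 p3=14; velocities now: v0=1 v1=-3 v2=4 v3=0
Collision at t=5/2: particles 0 and 1 swap velocities; positions: p0=23/2 p1=23/2 p2=12 p3=14; velocities now: v0=-3 v1=1 v2=4 v3=0
Collision at t=3: particles 2 and 3 swap velocities; positions: p0=10 p1=12 p2=14 p3=14; velocities now: v0=-3 v1=1 v2=0 v3=4
Collision at t=5: particles 1 and 2 swap velocities; positions: p0=4 p1=14 p2=14 p3=22; velocities now: v0=-3 v1=0 v2=1 v3=4

Answer: 2,3 0,1 1,2 0,1 2,3 1,2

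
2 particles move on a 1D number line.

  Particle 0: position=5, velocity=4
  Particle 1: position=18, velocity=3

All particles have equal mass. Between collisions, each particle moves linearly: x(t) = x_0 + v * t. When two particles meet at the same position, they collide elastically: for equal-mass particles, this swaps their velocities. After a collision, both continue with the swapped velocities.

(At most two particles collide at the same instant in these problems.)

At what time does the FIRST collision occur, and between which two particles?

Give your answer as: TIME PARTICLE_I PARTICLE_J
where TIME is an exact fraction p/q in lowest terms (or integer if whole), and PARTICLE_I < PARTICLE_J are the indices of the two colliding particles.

Pair (0,1): pos 5,18 vel 4,3 -> gap=13, closing at 1/unit, collide at t=13
Earliest collision: t=13 between 0 and 1

Answer: 13 0 1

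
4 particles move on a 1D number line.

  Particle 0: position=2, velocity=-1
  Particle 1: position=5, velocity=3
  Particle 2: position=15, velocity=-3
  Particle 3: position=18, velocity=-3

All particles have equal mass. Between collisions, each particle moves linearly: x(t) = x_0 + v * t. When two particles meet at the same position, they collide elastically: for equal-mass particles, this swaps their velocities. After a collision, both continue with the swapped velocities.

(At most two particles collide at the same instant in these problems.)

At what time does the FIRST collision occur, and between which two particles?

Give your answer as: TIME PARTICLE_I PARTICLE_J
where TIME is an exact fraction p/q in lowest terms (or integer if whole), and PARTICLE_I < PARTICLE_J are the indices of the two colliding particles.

Pair (0,1): pos 2,5 vel -1,3 -> not approaching (rel speed -4 <= 0)
Pair (1,2): pos 5,15 vel 3,-3 -> gap=10, closing at 6/unit, collide at t=5/3
Pair (2,3): pos 15,18 vel -3,-3 -> not approaching (rel speed 0 <= 0)
Earliest collision: t=5/3 between 1 and 2

Answer: 5/3 1 2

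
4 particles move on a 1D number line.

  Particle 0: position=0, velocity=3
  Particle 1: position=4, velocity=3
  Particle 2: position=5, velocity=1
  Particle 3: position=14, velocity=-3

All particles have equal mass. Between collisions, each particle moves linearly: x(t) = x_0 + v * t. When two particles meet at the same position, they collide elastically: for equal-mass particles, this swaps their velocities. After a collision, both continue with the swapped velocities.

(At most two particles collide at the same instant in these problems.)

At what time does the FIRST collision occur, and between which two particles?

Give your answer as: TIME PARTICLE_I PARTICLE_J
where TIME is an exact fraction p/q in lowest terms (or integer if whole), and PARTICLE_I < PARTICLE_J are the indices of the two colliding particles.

Answer: 1/2 1 2

Derivation:
Pair (0,1): pos 0,4 vel 3,3 -> not approaching (rel speed 0 <= 0)
Pair (1,2): pos 4,5 vel 3,1 -> gap=1, closing at 2/unit, collide at t=1/2
Pair (2,3): pos 5,14 vel 1,-3 -> gap=9, closing at 4/unit, collide at t=9/4
Earliest collision: t=1/2 between 1 and 2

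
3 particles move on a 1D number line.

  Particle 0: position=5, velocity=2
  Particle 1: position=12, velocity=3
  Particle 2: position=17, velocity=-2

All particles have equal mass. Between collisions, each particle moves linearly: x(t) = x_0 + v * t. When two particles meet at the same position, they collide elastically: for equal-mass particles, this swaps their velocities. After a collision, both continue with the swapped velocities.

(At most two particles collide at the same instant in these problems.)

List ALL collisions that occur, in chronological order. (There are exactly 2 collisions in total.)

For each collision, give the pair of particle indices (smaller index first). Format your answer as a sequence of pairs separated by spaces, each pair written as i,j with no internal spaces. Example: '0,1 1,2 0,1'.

Answer: 1,2 0,1

Derivation:
Collision at t=1: particles 1 and 2 swap velocities; positions: p0=7 p1=15 p2=15; velocities now: v0=2 v1=-2 v2=3
Collision at t=3: particles 0 and 1 swap velocities; positions: p0=11 p1=11 p2=21; velocities now: v0=-2 v1=2 v2=3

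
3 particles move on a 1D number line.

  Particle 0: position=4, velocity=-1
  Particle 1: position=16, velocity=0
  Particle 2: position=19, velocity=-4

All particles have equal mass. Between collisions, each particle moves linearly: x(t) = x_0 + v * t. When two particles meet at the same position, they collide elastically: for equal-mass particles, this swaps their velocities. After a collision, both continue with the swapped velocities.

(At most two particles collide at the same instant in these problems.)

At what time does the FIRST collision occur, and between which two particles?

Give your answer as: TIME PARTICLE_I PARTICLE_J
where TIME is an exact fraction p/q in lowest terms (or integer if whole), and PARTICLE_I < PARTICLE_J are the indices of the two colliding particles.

Pair (0,1): pos 4,16 vel -1,0 -> not approaching (rel speed -1 <= 0)
Pair (1,2): pos 16,19 vel 0,-4 -> gap=3, closing at 4/unit, collide at t=3/4
Earliest collision: t=3/4 between 1 and 2

Answer: 3/4 1 2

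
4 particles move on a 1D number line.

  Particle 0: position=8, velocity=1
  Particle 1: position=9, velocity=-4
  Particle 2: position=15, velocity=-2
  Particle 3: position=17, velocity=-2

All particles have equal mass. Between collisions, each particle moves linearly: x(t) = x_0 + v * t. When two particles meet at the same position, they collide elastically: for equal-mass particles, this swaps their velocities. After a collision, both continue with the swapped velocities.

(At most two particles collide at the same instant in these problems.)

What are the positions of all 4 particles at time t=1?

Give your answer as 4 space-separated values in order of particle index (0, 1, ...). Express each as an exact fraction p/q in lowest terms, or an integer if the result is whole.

Answer: 5 9 13 15

Derivation:
Collision at t=1/5: particles 0 and 1 swap velocities; positions: p0=41/5 p1=41/5 p2=73/5 p3=83/5; velocities now: v0=-4 v1=1 v2=-2 v3=-2
Advance to t=1 (no further collisions before then); velocities: v0=-4 v1=1 v2=-2 v3=-2; positions = 5 9 13 15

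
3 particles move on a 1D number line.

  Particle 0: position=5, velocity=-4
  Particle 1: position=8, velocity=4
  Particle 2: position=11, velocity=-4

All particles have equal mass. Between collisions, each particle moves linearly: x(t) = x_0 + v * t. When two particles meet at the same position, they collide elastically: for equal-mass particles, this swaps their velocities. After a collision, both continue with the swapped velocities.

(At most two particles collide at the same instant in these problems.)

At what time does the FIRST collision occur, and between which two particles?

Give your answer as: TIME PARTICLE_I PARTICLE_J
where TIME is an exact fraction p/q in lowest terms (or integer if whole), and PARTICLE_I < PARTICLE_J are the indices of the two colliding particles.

Pair (0,1): pos 5,8 vel -4,4 -> not approaching (rel speed -8 <= 0)
Pair (1,2): pos 8,11 vel 4,-4 -> gap=3, closing at 8/unit, collide at t=3/8
Earliest collision: t=3/8 between 1 and 2

Answer: 3/8 1 2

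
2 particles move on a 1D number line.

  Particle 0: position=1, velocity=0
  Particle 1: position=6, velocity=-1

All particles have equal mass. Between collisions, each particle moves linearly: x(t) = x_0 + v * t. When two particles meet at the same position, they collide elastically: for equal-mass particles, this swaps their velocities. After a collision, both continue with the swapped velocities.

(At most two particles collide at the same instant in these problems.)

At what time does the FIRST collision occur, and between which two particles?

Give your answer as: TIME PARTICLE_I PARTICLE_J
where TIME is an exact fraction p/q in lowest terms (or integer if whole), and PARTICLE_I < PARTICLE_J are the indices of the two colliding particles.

Pair (0,1): pos 1,6 vel 0,-1 -> gap=5, closing at 1/unit, collide at t=5
Earliest collision: t=5 between 0 and 1

Answer: 5 0 1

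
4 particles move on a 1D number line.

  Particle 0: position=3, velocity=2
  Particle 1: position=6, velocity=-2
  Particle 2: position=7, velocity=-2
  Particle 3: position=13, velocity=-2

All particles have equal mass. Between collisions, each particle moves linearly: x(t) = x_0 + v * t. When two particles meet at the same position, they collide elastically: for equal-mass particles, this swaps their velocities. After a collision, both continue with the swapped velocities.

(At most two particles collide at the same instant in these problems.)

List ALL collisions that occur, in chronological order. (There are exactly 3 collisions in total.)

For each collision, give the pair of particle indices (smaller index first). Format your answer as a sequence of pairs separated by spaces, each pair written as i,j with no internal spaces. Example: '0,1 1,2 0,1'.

Collision at t=3/4: particles 0 and 1 swap velocities; positions: p0=9/2 p1=9/2 p2=11/2 p3=23/2; velocities now: v0=-2 v1=2 v2=-2 v3=-2
Collision at t=1: particles 1 and 2 swap velocities; positions: p0=4 p1=5 p2=5 p3=11; velocities now: v0=-2 v1=-2 v2=2 v3=-2
Collision at t=5/2: particles 2 and 3 swap velocities; positions: p0=1 p1=2 p2=8 p3=8; velocities now: v0=-2 v1=-2 v2=-2 v3=2

Answer: 0,1 1,2 2,3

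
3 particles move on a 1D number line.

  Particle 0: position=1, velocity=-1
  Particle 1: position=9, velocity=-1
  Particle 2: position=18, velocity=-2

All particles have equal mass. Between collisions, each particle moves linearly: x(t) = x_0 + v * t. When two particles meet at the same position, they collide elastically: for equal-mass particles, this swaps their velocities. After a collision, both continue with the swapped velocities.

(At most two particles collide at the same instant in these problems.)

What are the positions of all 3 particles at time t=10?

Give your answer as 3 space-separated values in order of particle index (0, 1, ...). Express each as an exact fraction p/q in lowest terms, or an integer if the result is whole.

Answer: -9 -2 -1

Derivation:
Collision at t=9: particles 1 and 2 swap velocities; positions: p0=-8 p1=0 p2=0; velocities now: v0=-1 v1=-2 v2=-1
Advance to t=10 (no further collisions before then); velocities: v0=-1 v1=-2 v2=-1; positions = -9 -2 -1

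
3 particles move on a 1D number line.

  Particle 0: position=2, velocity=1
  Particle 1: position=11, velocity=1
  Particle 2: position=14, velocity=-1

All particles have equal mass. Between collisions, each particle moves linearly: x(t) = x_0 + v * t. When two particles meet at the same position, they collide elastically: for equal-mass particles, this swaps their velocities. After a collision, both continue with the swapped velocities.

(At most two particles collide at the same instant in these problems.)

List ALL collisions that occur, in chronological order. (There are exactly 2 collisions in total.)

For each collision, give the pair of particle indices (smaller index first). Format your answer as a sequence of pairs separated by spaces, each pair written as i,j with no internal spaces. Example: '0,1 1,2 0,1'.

Collision at t=3/2: particles 1 and 2 swap velocities; positions: p0=7/2 p1=25/2 p2=25/2; velocities now: v0=1 v1=-1 v2=1
Collision at t=6: particles 0 and 1 swap velocities; positions: p0=8 p1=8 p2=17; velocities now: v0=-1 v1=1 v2=1

Answer: 1,2 0,1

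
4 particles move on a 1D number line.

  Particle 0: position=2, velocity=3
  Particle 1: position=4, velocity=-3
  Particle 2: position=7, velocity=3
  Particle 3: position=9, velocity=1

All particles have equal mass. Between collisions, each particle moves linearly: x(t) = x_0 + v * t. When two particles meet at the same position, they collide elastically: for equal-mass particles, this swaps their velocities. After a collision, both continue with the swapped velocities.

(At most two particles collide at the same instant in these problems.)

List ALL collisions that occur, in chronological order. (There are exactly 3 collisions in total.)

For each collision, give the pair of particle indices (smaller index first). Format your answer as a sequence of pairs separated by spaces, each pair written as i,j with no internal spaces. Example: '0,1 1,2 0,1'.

Collision at t=1/3: particles 0 and 1 swap velocities; positions: p0=3 p1=3 p2=8 p3=28/3; velocities now: v0=-3 v1=3 v2=3 v3=1
Collision at t=1: particles 2 and 3 swap velocities; positions: p0=1 p1=5 p2=10 p3=10; velocities now: v0=-3 v1=3 v2=1 v3=3
Collision at t=7/2: particles 1 and 2 swap velocities; positions: p0=-13/2 p1=25/2 p2=25/2 p3=35/2; velocities now: v0=-3 v1=1 v2=3 v3=3

Answer: 0,1 2,3 1,2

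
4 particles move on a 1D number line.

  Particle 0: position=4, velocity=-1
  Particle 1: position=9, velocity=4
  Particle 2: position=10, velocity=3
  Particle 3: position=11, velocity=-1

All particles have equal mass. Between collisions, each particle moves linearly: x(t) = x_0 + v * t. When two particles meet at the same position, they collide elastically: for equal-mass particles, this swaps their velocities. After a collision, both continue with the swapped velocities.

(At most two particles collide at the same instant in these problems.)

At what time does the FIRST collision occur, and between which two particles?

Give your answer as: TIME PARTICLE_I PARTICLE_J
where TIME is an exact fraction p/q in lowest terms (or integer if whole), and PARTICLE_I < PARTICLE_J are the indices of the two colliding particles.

Pair (0,1): pos 4,9 vel -1,4 -> not approaching (rel speed -5 <= 0)
Pair (1,2): pos 9,10 vel 4,3 -> gap=1, closing at 1/unit, collide at t=1
Pair (2,3): pos 10,11 vel 3,-1 -> gap=1, closing at 4/unit, collide at t=1/4
Earliest collision: t=1/4 between 2 and 3

Answer: 1/4 2 3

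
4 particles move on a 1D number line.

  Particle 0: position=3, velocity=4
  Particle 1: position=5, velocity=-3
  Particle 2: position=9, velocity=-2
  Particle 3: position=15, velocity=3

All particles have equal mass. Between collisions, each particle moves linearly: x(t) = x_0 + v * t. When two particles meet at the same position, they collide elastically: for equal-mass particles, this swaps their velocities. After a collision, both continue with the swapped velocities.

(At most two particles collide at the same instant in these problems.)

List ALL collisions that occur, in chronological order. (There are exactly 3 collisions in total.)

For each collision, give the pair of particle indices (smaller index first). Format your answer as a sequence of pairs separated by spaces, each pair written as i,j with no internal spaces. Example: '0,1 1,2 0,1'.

Collision at t=2/7: particles 0 and 1 swap velocities; positions: p0=29/7 p1=29/7 p2=59/7 p3=111/7; velocities now: v0=-3 v1=4 v2=-2 v3=3
Collision at t=1: particles 1 and 2 swap velocities; positions: p0=2 p1=7 p2=7 p3=18; velocities now: v0=-3 v1=-2 v2=4 v3=3
Collision at t=12: particles 2 and 3 swap velocities; positions: p0=-31 p1=-15 p2=51 p3=51; velocities now: v0=-3 v1=-2 v2=3 v3=4

Answer: 0,1 1,2 2,3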